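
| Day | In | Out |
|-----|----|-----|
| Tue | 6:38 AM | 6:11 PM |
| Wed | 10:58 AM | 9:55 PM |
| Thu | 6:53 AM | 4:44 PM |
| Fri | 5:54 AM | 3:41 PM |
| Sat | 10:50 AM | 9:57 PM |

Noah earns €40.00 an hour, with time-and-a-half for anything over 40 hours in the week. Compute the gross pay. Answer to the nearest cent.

Tue: 6:38 AM–6:11 PM = 11 h 33 min
Wed: 10:58 AM–9:55 PM = 10 h 57 min
Thu: 6:53 AM–4:44 PM = 9 h 51 min
Fri: 5:54 AM–3:41 PM = 9 h 47 min
Sat: 10:50 AM–9:57 PM = 11 h 7 min
Total worked: 53 h 15 min = 3195 min.
Regular 40 h 0 min = 2400 min at €40.00/h; overtime 13 h 15 min = 795 min at €60.00/h.
Pay = (2400 × €40.00 + 795 × €60.00) ÷ 60 = €2395.00.

€2395.00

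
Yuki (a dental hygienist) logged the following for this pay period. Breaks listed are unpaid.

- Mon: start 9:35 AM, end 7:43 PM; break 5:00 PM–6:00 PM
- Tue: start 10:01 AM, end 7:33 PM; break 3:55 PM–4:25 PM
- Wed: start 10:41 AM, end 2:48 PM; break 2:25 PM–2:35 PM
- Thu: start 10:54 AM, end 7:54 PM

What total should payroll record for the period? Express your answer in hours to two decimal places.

31.12 hours

Mon: 9:35 AM–7:43 PM = 10 h 8 min; less 60 min break → 9 h 8 min
Tue: 10:01 AM–7:33 PM = 9 h 32 min; less 30 min break → 9 h 2 min
Wed: 10:41 AM–2:48 PM = 4 h 7 min; less 10 min break → 3 h 57 min
Thu: 10:54 AM–7:54 PM = 9 h 0 min
Total: 9 h 8 min + 9 h 2 min + 3 h 57 min + 9 h 0 min = 31 h 7 min.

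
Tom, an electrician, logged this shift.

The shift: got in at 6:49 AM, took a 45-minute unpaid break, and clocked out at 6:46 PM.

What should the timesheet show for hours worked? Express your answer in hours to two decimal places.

The shift: 6:49 AM–6:46 PM = 11 h 57 min; less 45 min break → 11 h 12 min

11.20 hours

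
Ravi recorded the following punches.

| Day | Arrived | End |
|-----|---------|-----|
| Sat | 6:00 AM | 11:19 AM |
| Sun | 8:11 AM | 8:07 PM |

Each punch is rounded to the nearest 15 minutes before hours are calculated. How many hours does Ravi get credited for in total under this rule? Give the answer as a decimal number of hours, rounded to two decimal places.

Sat: in 6:00 AM→6:00 AM, out 11:19 AM→11:15 AM; 5 h 15 min
Sun: in 8:11 AM→8:15 AM, out 8:07 PM→8:00 PM; 11 h 45 min
Total credited: 17 h 0 min.

17.00 hours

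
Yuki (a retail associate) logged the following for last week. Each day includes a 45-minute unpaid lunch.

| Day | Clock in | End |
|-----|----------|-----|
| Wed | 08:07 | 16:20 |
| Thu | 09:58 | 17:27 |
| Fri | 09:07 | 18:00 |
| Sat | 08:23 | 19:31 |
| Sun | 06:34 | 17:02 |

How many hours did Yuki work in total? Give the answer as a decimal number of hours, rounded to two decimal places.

Wed: 08:07–16:20 = 8 h 13 min; less 45 min break → 7 h 28 min
Thu: 09:58–17:27 = 7 h 29 min; less 45 min break → 6 h 44 min
Fri: 09:07–18:00 = 8 h 53 min; less 45 min break → 8 h 8 min
Sat: 08:23–19:31 = 11 h 8 min; less 45 min break → 10 h 23 min
Sun: 06:34–17:02 = 10 h 28 min; less 45 min break → 9 h 43 min
Total: 7 h 28 min + 6 h 44 min + 8 h 8 min + 10 h 23 min + 9 h 43 min = 42 h 26 min.

42.43 hours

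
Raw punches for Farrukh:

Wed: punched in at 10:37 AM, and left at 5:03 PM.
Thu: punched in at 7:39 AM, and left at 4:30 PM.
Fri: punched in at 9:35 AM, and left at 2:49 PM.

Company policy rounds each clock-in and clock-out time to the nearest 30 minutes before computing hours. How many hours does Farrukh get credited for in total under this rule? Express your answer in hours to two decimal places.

Wed: in 10:37 AM→10:30 AM, out 5:03 PM→5:00 PM; 6 h 30 min
Thu: in 7:39 AM→7:30 AM, out 4:30 PM→4:30 PM; 9 h 0 min
Fri: in 9:35 AM→9:30 AM, out 2:49 PM→3:00 PM; 5 h 30 min
Total credited: 21 h 0 min.

21.00 hours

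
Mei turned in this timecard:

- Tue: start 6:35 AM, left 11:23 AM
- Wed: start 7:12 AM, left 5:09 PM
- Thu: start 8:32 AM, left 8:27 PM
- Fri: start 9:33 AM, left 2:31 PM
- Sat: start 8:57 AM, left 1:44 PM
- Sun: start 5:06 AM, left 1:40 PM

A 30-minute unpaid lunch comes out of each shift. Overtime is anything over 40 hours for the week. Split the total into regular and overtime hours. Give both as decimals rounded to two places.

Regular 40.00 hours, overtime 1.98 hours

Tue: 6:35 AM–11:23 AM = 4 h 48 min; less 30 min break → 4 h 18 min
Wed: 7:12 AM–5:09 PM = 9 h 57 min; less 30 min break → 9 h 27 min
Thu: 8:32 AM–8:27 PM = 11 h 55 min; less 30 min break → 11 h 25 min
Fri: 9:33 AM–2:31 PM = 4 h 58 min; less 30 min break → 4 h 28 min
Sat: 8:57 AM–1:44 PM = 4 h 47 min; less 30 min break → 4 h 17 min
Sun: 5:06 AM–1:40 PM = 8 h 34 min; less 30 min break → 8 h 4 min
Total worked: 41 h 59 min = 41.98 h.
Threshold 40 h → overtime 1 h 59 min, regular 40 h 0 min.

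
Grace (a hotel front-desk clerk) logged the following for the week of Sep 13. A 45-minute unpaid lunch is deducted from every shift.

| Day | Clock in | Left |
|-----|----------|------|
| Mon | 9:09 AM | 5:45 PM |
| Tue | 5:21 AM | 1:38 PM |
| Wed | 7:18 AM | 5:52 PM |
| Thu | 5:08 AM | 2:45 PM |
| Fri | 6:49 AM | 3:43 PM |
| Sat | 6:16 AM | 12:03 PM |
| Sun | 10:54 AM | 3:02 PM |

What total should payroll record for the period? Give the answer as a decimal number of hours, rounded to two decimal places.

50.63 hours

Mon: 9:09 AM–5:45 PM = 8 h 36 min; less 45 min break → 7 h 51 min
Tue: 5:21 AM–1:38 PM = 8 h 17 min; less 45 min break → 7 h 32 min
Wed: 7:18 AM–5:52 PM = 10 h 34 min; less 45 min break → 9 h 49 min
Thu: 5:08 AM–2:45 PM = 9 h 37 min; less 45 min break → 8 h 52 min
Fri: 6:49 AM–3:43 PM = 8 h 54 min; less 45 min break → 8 h 9 min
Sat: 6:16 AM–12:03 PM = 5 h 47 min; less 45 min break → 5 h 2 min
Sun: 10:54 AM–3:02 PM = 4 h 8 min; less 45 min break → 3 h 23 min
Total: 7 h 51 min + 7 h 32 min + 9 h 49 min + 8 h 52 min + 8 h 9 min + 5 h 2 min + 3 h 23 min = 50 h 38 min.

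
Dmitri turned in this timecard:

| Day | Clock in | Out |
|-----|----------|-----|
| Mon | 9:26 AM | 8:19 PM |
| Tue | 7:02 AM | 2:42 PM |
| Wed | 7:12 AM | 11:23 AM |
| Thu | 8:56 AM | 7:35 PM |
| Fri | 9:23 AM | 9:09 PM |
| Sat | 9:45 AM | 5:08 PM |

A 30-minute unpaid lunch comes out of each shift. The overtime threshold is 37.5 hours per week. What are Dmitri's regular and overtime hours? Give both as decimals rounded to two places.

Mon: 9:26 AM–8:19 PM = 10 h 53 min; less 30 min break → 10 h 23 min
Tue: 7:02 AM–2:42 PM = 7 h 40 min; less 30 min break → 7 h 10 min
Wed: 7:12 AM–11:23 AM = 4 h 11 min; less 30 min break → 3 h 41 min
Thu: 8:56 AM–7:35 PM = 10 h 39 min; less 30 min break → 10 h 9 min
Fri: 9:23 AM–9:09 PM = 11 h 46 min; less 30 min break → 11 h 16 min
Sat: 9:45 AM–5:08 PM = 7 h 23 min; less 30 min break → 6 h 53 min
Total worked: 49 h 32 min = 49.53 h.
Threshold 37.5 h → overtime 12 h 2 min, regular 37 h 30 min.

Regular 37.50 hours, overtime 12.03 hours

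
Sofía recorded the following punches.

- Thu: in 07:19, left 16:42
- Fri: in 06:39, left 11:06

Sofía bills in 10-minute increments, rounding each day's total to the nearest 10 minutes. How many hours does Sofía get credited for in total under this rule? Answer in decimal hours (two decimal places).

Thu: 07:19–16:42 = 9 h 23 min → rounds to 9 h 20 min
Fri: 06:39–11:06 = 4 h 27 min → rounds to 4 h 30 min
Total credited: 13 h 50 min.

13.83 hours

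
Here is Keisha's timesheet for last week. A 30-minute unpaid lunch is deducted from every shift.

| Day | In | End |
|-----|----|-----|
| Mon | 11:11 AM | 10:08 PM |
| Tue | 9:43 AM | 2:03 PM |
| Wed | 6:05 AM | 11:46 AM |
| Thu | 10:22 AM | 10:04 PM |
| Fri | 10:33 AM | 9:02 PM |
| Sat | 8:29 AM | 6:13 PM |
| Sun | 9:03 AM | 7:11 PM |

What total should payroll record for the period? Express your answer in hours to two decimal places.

Mon: 11:11 AM–10:08 PM = 10 h 57 min; less 30 min break → 10 h 27 min
Tue: 9:43 AM–2:03 PM = 4 h 20 min; less 30 min break → 3 h 50 min
Wed: 6:05 AM–11:46 AM = 5 h 41 min; less 30 min break → 5 h 11 min
Thu: 10:22 AM–10:04 PM = 11 h 42 min; less 30 min break → 11 h 12 min
Fri: 10:33 AM–9:02 PM = 10 h 29 min; less 30 min break → 9 h 59 min
Sat: 8:29 AM–6:13 PM = 9 h 44 min; less 30 min break → 9 h 14 min
Sun: 9:03 AM–7:11 PM = 10 h 8 min; less 30 min break → 9 h 38 min
Total: 10 h 27 min + 3 h 50 min + 5 h 11 min + 11 h 12 min + 9 h 59 min + 9 h 14 min + 9 h 38 min = 59 h 31 min.

59.52 hours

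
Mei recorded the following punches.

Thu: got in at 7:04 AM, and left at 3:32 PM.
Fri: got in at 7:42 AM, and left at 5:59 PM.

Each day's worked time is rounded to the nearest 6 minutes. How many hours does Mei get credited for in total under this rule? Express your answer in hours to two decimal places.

18.80 hours

Thu: 7:04 AM–3:32 PM = 8 h 28 min → rounds to 8 h 30 min
Fri: 7:42 AM–5:59 PM = 10 h 17 min → rounds to 10 h 18 min
Total credited: 18 h 48 min.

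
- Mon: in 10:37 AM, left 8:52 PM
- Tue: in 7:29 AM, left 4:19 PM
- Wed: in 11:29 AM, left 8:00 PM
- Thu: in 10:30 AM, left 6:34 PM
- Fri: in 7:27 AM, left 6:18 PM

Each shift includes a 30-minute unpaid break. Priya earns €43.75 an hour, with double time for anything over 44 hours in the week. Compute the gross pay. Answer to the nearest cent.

Mon: 10:37 AM–8:52 PM = 10 h 15 min; less 30 min break → 9 h 45 min
Tue: 7:29 AM–4:19 PM = 8 h 50 min; less 30 min break → 8 h 20 min
Wed: 11:29 AM–8:00 PM = 8 h 31 min; less 30 min break → 8 h 1 min
Thu: 10:30 AM–6:34 PM = 8 h 4 min; less 30 min break → 7 h 34 min
Fri: 7:27 AM–6:18 PM = 10 h 51 min; less 30 min break → 10 h 21 min
Total worked: 44 h 1 min = 2641 min.
Regular 44 h 0 min = 2640 min at €43.75/h; overtime 0 h 1 min = 1 min at €87.50/h.
Pay = (2640 × €43.75 + 1 × €87.50) ÷ 60 = €1926.46.

€1926.46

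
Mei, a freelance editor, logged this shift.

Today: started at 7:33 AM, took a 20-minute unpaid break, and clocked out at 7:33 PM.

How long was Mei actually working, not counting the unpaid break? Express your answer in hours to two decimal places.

Today: 7:33 AM–7:33 PM = 12 h 0 min; less 20 min break → 11 h 40 min

11.67 hours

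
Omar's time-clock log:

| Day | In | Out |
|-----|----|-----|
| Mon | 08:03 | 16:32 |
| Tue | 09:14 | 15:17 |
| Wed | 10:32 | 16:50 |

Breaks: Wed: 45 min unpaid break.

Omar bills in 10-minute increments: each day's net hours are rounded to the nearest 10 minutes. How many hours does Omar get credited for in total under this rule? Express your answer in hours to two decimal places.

20.00 hours

Mon: 08:03–16:32 = 8 h 29 min → rounds to 8 h 30 min
Tue: 09:14–15:17 = 6 h 3 min → rounds to 6 h 0 min
Wed: 10:32–16:50 = 6 h 18 min − 45 min = 5 h 33 min → rounds to 5 h 30 min
Total credited: 20 h 0 min.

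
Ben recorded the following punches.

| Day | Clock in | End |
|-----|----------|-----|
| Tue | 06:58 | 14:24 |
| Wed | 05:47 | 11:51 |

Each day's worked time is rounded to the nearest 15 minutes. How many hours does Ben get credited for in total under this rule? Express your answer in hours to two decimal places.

13.50 hours

Tue: 06:58–14:24 = 7 h 26 min → rounds to 7 h 30 min
Wed: 05:47–11:51 = 6 h 4 min → rounds to 6 h 0 min
Total credited: 13 h 30 min.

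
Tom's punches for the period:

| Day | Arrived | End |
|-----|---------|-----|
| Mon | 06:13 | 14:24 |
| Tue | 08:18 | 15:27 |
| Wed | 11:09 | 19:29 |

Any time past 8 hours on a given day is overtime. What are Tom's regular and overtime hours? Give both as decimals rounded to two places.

Regular 23.15 hours, overtime 0.52 hours

Mon: 06:13–14:24 = 8 h 11 min
Tue: 08:18–15:27 = 7 h 9 min
Wed: 11:09–19:29 = 8 h 20 min
Mon reg 8 h 0 min / OT 0 h 11 min; Tue reg 7 h 9 min / OT 0 h 0 min; Wed reg 8 h 0 min / OT 0 h 20 min.
Totals: regular 23 h 9 min, overtime 0 h 31 min.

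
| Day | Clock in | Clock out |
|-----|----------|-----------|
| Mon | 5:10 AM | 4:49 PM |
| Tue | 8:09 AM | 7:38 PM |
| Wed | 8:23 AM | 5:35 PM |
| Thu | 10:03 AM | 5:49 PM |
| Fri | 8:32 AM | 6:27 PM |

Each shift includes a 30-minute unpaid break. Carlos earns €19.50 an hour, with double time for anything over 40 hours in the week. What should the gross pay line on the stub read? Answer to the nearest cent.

Mon: 5:10 AM–4:49 PM = 11 h 39 min; less 30 min break → 11 h 9 min
Tue: 8:09 AM–7:38 PM = 11 h 29 min; less 30 min break → 10 h 59 min
Wed: 8:23 AM–5:35 PM = 9 h 12 min; less 30 min break → 8 h 42 min
Thu: 10:03 AM–5:49 PM = 7 h 46 min; less 30 min break → 7 h 16 min
Fri: 8:32 AM–6:27 PM = 9 h 55 min; less 30 min break → 9 h 25 min
Total worked: 47 h 31 min = 2851 min.
Regular 40 h 0 min = 2400 min at €19.50/h; overtime 7 h 31 min = 451 min at €39.00/h.
Pay = (2400 × €19.50 + 451 × €39.00) ÷ 60 = €1073.15.

€1073.15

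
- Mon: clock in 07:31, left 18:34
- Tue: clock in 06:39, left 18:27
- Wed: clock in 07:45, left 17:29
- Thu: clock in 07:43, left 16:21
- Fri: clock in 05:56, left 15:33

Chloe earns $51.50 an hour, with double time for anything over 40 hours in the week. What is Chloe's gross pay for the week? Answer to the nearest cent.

$3175.83

Mon: 07:31–18:34 = 11 h 3 min
Tue: 06:39–18:27 = 11 h 48 min
Wed: 07:45–17:29 = 9 h 44 min
Thu: 07:43–16:21 = 8 h 38 min
Fri: 05:56–15:33 = 9 h 37 min
Total worked: 50 h 50 min = 3050 min.
Regular 40 h 0 min = 2400 min at $51.50/h; overtime 10 h 50 min = 650 min at $103.00/h.
Pay = (2400 × $51.50 + 650 × $103.00) ÷ 60 = $3175.83.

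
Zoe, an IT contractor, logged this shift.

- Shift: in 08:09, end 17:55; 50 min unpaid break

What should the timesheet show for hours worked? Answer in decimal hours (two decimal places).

Shift: 08:09–17:55 = 9 h 46 min; less 50 min break → 8 h 56 min

8.93 hours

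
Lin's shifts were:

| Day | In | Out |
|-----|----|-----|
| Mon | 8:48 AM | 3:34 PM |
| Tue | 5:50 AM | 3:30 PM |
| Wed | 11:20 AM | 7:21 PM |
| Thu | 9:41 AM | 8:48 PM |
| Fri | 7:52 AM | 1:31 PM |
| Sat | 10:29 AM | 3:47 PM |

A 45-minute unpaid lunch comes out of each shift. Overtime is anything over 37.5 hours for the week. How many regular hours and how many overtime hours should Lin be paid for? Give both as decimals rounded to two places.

Regular 37.50 hours, overtime 4.52 hours

Mon: 8:48 AM–3:34 PM = 6 h 46 min; less 45 min break → 6 h 1 min
Tue: 5:50 AM–3:30 PM = 9 h 40 min; less 45 min break → 8 h 55 min
Wed: 11:20 AM–7:21 PM = 8 h 1 min; less 45 min break → 7 h 16 min
Thu: 9:41 AM–8:48 PM = 11 h 7 min; less 45 min break → 10 h 22 min
Fri: 7:52 AM–1:31 PM = 5 h 39 min; less 45 min break → 4 h 54 min
Sat: 10:29 AM–3:47 PM = 5 h 18 min; less 45 min break → 4 h 33 min
Total worked: 42 h 1 min = 42.02 h.
Threshold 37.5 h → overtime 4 h 31 min, regular 37 h 30 min.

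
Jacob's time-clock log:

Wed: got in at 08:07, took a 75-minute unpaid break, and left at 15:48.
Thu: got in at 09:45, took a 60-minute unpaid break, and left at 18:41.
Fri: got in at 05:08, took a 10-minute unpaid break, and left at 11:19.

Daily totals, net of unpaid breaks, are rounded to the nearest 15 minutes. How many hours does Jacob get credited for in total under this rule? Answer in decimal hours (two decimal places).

20.50 hours

Wed: 08:07–15:48 = 7 h 41 min − 75 min = 6 h 26 min → rounds to 6 h 30 min
Thu: 09:45–18:41 = 8 h 56 min − 60 min = 7 h 56 min → rounds to 8 h 0 min
Fri: 05:08–11:19 = 6 h 11 min − 10 min = 6 h 1 min → rounds to 6 h 0 min
Total credited: 20 h 30 min.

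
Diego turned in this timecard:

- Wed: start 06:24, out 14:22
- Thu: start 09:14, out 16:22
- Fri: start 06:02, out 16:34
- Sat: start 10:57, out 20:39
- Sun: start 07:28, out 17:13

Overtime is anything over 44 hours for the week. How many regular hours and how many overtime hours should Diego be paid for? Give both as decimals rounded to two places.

Wed: 06:24–14:22 = 7 h 58 min
Thu: 09:14–16:22 = 7 h 8 min
Fri: 06:02–16:34 = 10 h 32 min
Sat: 10:57–20:39 = 9 h 42 min
Sun: 07:28–17:13 = 9 h 45 min
Total worked: 45 h 5 min = 45.08 h.
Threshold 44 h → overtime 1 h 5 min, regular 44 h 0 min.

Regular 44.00 hours, overtime 1.08 hours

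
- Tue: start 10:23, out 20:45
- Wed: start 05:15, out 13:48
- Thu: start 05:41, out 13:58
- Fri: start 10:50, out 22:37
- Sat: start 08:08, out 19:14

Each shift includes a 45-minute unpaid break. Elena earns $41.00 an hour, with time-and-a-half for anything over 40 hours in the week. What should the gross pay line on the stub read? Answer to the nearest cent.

Tue: 10:23–20:45 = 10 h 22 min; less 45 min break → 9 h 37 min
Wed: 05:15–13:48 = 8 h 33 min; less 45 min break → 7 h 48 min
Thu: 05:41–13:58 = 8 h 17 min; less 45 min break → 7 h 32 min
Fri: 10:50–22:37 = 11 h 47 min; less 45 min break → 11 h 2 min
Sat: 08:08–19:14 = 11 h 6 min; less 45 min break → 10 h 21 min
Total worked: 46 h 20 min = 2780 min.
Regular 40 h 0 min = 2400 min at $41.00/h; overtime 6 h 20 min = 380 min at $61.50/h.
Pay = (2400 × $41.00 + 380 × $61.50) ÷ 60 = $2029.50.

$2029.50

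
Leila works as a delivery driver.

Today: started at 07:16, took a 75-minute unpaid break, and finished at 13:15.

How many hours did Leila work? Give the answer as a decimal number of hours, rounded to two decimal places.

Today: 07:16–13:15 = 5 h 59 min; less 75 min break → 4 h 44 min

4.73 hours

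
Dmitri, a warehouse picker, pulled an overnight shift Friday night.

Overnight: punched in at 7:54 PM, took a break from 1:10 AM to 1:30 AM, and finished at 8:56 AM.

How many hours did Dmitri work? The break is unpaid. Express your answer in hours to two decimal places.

12.70 hours

Overnight: 7:54 PM → midnight = 4 h 6 min; midnight → 8:56 AM = 8 h 56 min; span 13 h 2 min; less 20 min break → 12 h 42 min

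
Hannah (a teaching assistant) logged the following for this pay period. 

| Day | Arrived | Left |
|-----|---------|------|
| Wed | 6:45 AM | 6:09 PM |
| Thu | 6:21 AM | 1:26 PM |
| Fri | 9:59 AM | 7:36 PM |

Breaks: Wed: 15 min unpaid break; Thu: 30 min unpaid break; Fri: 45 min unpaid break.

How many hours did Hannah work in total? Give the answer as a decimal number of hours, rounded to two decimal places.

Wed: 6:45 AM–6:09 PM = 11 h 24 min; less 15 min break → 11 h 9 min
Thu: 6:21 AM–1:26 PM = 7 h 5 min; less 30 min break → 6 h 35 min
Fri: 9:59 AM–7:36 PM = 9 h 37 min; less 45 min break → 8 h 52 min
Total: 11 h 9 min + 6 h 35 min + 8 h 52 min = 26 h 36 min.

26.60 hours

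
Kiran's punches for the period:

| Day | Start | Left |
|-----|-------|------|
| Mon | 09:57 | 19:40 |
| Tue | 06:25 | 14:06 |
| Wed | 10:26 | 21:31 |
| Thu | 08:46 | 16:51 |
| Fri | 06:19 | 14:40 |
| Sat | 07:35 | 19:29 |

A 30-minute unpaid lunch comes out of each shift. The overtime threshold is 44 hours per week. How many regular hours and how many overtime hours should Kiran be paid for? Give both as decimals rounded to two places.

Regular 44.00 hours, overtime 9.82 hours

Mon: 09:57–19:40 = 9 h 43 min; less 30 min break → 9 h 13 min
Tue: 06:25–14:06 = 7 h 41 min; less 30 min break → 7 h 11 min
Wed: 10:26–21:31 = 11 h 5 min; less 30 min break → 10 h 35 min
Thu: 08:46–16:51 = 8 h 5 min; less 30 min break → 7 h 35 min
Fri: 06:19–14:40 = 8 h 21 min; less 30 min break → 7 h 51 min
Sat: 07:35–19:29 = 11 h 54 min; less 30 min break → 11 h 24 min
Total worked: 53 h 49 min = 53.82 h.
Threshold 44 h → overtime 9 h 49 min, regular 44 h 0 min.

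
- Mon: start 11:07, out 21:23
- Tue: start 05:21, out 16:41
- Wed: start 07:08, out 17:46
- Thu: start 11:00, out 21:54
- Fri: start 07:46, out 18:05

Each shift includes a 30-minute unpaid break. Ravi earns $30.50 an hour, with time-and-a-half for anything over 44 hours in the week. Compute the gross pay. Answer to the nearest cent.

Mon: 11:07–21:23 = 10 h 16 min; less 30 min break → 9 h 46 min
Tue: 05:21–16:41 = 11 h 20 min; less 30 min break → 10 h 50 min
Wed: 07:08–17:46 = 10 h 38 min; less 30 min break → 10 h 8 min
Thu: 11:00–21:54 = 10 h 54 min; less 30 min break → 10 h 24 min
Fri: 07:46–18:05 = 10 h 19 min; less 30 min break → 9 h 49 min
Total worked: 50 h 57 min = 3057 min.
Regular 44 h 0 min = 2640 min at $30.50/h; overtime 6 h 57 min = 417 min at $45.75/h.
Pay = (2640 × $30.50 + 417 × $45.75) ÷ 60 = $1659.96.

$1659.96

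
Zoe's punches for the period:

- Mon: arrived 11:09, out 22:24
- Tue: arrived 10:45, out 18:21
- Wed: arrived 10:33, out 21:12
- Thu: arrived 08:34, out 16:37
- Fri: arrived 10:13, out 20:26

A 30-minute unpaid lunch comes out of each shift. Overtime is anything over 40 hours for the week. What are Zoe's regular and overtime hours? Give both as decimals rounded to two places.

Mon: 11:09–22:24 = 11 h 15 min; less 30 min break → 10 h 45 min
Tue: 10:45–18:21 = 7 h 36 min; less 30 min break → 7 h 6 min
Wed: 10:33–21:12 = 10 h 39 min; less 30 min break → 10 h 9 min
Thu: 08:34–16:37 = 8 h 3 min; less 30 min break → 7 h 33 min
Fri: 10:13–20:26 = 10 h 13 min; less 30 min break → 9 h 43 min
Total worked: 45 h 16 min = 45.27 h.
Threshold 40 h → overtime 5 h 16 min, regular 40 h 0 min.

Regular 40.00 hours, overtime 5.27 hours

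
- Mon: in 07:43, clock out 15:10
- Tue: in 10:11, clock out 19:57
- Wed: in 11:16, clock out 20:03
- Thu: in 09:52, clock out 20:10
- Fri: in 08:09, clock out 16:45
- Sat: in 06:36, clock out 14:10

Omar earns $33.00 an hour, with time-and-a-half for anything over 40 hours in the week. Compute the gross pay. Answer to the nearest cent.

Mon: 07:43–15:10 = 7 h 27 min
Tue: 10:11–19:57 = 9 h 46 min
Wed: 11:16–20:03 = 8 h 47 min
Thu: 09:52–20:10 = 10 h 18 min
Fri: 08:09–16:45 = 8 h 36 min
Sat: 06:36–14:10 = 7 h 34 min
Total worked: 52 h 28 min = 3148 min.
Regular 40 h 0 min = 2400 min at $33.00/h; overtime 12 h 28 min = 748 min at $49.50/h.
Pay = (2400 × $33.00 + 748 × $49.50) ÷ 60 = $1937.10.

$1937.10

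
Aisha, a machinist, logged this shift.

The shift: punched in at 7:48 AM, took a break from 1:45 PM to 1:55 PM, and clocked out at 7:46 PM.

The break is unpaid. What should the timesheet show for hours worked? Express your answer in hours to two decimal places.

11.80 hours

The shift: 7:48 AM–7:46 PM = 11 h 58 min; less 10 min break → 11 h 48 min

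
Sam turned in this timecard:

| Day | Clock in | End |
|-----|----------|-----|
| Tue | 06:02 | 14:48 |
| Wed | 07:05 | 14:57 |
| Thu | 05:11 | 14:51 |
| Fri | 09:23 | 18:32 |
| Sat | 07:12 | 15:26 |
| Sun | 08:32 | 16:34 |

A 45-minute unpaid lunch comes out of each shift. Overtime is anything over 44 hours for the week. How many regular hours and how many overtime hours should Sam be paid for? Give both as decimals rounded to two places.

Tue: 06:02–14:48 = 8 h 46 min; less 45 min break → 8 h 1 min
Wed: 07:05–14:57 = 7 h 52 min; less 45 min break → 7 h 7 min
Thu: 05:11–14:51 = 9 h 40 min; less 45 min break → 8 h 55 min
Fri: 09:23–18:32 = 9 h 9 min; less 45 min break → 8 h 24 min
Sat: 07:12–15:26 = 8 h 14 min; less 45 min break → 7 h 29 min
Sun: 08:32–16:34 = 8 h 2 min; less 45 min break → 7 h 17 min
Total worked: 47 h 13 min = 47.22 h.
Threshold 44 h → overtime 3 h 13 min, regular 44 h 0 min.

Regular 44.00 hours, overtime 3.22 hours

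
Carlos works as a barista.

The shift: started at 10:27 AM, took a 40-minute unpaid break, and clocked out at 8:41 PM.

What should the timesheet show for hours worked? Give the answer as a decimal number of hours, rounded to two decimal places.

9.57 hours

The shift: 10:27 AM–8:41 PM = 10 h 14 min; less 40 min break → 9 h 34 min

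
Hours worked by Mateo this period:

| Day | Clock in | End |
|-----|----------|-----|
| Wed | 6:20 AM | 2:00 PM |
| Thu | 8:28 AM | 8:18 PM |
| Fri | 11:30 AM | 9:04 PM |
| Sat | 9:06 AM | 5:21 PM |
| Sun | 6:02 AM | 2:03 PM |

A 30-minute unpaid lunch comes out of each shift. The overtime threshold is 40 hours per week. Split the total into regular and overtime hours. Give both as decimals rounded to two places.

Regular 40.00 hours, overtime 2.83 hours

Wed: 6:20 AM–2:00 PM = 7 h 40 min; less 30 min break → 7 h 10 min
Thu: 8:28 AM–8:18 PM = 11 h 50 min; less 30 min break → 11 h 20 min
Fri: 11:30 AM–9:04 PM = 9 h 34 min; less 30 min break → 9 h 4 min
Sat: 9:06 AM–5:21 PM = 8 h 15 min; less 30 min break → 7 h 45 min
Sun: 6:02 AM–2:03 PM = 8 h 1 min; less 30 min break → 7 h 31 min
Total worked: 42 h 50 min = 42.83 h.
Threshold 40 h → overtime 2 h 50 min, regular 40 h 0 min.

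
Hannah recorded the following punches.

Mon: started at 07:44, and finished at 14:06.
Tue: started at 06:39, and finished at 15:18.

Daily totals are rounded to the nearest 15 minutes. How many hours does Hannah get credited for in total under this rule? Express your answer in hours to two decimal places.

Mon: 07:44–14:06 = 6 h 22 min → rounds to 6 h 15 min
Tue: 06:39–15:18 = 8 h 39 min → rounds to 8 h 45 min
Total credited: 15 h 0 min.

15.00 hours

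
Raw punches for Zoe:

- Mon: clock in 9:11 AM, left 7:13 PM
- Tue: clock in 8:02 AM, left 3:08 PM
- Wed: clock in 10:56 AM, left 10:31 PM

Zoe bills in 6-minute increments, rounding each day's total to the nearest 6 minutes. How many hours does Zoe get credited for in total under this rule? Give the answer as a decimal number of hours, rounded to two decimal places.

Mon: 9:11 AM–7:13 PM = 10 h 2 min → rounds to 10 h 0 min
Tue: 8:02 AM–3:08 PM = 7 h 6 min → rounds to 7 h 6 min
Wed: 10:56 AM–10:31 PM = 11 h 35 min → rounds to 11 h 36 min
Total credited: 28 h 42 min.

28.70 hours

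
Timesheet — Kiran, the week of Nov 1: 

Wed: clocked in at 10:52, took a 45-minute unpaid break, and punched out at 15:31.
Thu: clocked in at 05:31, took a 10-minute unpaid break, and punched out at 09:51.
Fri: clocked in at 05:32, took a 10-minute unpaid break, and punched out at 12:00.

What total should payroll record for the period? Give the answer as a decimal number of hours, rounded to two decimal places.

Wed: 10:52–15:31 = 4 h 39 min; less 45 min break → 3 h 54 min
Thu: 05:31–09:51 = 4 h 20 min; less 10 min break → 4 h 10 min
Fri: 05:32–12:00 = 6 h 28 min; less 10 min break → 6 h 18 min
Total: 3 h 54 min + 4 h 10 min + 6 h 18 min = 14 h 22 min.

14.37 hours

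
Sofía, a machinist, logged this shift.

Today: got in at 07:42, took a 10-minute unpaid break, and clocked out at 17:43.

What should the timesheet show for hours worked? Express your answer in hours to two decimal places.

Today: 07:42–17:43 = 10 h 1 min; less 10 min break → 9 h 51 min

9.85 hours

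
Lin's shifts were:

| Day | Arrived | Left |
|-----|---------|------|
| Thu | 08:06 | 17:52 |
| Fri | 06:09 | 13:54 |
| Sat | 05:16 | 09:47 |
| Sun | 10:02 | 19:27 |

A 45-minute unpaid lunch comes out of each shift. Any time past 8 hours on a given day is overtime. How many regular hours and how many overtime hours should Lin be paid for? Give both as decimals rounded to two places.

Thu: 08:06–17:52 = 9 h 46 min; less 45 min break → 9 h 1 min
Fri: 06:09–13:54 = 7 h 45 min; less 45 min break → 7 h 0 min
Sat: 05:16–09:47 = 4 h 31 min; less 45 min break → 3 h 46 min
Sun: 10:02–19:27 = 9 h 25 min; less 45 min break → 8 h 40 min
Thu reg 8 h 0 min / OT 1 h 1 min; Fri reg 7 h 0 min / OT 0 h 0 min; Sat reg 3 h 46 min / OT 0 h 0 min; Sun reg 8 h 0 min / OT 0 h 40 min.
Totals: regular 26 h 46 min, overtime 1 h 41 min.

Regular 26.77 hours, overtime 1.68 hours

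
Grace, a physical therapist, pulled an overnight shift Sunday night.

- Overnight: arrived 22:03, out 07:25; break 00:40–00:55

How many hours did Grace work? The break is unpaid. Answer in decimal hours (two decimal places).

9.12 hours

Overnight: 22:03 → midnight = 1 h 57 min; midnight → 07:25 = 7 h 25 min; span 9 h 22 min; less 15 min break → 9 h 7 min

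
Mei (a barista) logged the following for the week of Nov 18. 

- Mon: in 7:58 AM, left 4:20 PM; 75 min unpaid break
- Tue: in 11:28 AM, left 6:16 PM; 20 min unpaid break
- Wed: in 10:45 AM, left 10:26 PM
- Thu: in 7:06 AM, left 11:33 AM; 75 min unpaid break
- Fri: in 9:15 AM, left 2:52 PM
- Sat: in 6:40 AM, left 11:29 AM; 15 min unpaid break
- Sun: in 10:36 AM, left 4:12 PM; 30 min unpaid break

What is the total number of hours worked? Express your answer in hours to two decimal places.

Mon: 7:58 AM–4:20 PM = 8 h 22 min; less 75 min break → 7 h 7 min
Tue: 11:28 AM–6:16 PM = 6 h 48 min; less 20 min break → 6 h 28 min
Wed: 10:45 AM–10:26 PM = 11 h 41 min
Thu: 7:06 AM–11:33 AM = 4 h 27 min; less 75 min break → 3 h 12 min
Fri: 9:15 AM–2:52 PM = 5 h 37 min
Sat: 6:40 AM–11:29 AM = 4 h 49 min; less 15 min break → 4 h 34 min
Sun: 10:36 AM–4:12 PM = 5 h 36 min; less 30 min break → 5 h 6 min
Total: 7 h 7 min + 6 h 28 min + 11 h 41 min + 3 h 12 min + 5 h 37 min + 4 h 34 min + 5 h 6 min = 43 h 45 min.

43.75 hours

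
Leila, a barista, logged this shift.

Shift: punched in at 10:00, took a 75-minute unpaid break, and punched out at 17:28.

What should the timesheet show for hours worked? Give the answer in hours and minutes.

Shift: 10:00–17:28 = 7 h 28 min; less 75 min break → 6 h 13 min

6 h 13 min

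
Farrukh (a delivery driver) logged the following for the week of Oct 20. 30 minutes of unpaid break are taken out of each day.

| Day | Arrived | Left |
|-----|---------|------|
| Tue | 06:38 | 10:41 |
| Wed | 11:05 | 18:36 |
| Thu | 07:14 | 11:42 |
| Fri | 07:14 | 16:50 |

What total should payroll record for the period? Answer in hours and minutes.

Tue: 06:38–10:41 = 4 h 3 min; less 30 min break → 3 h 33 min
Wed: 11:05–18:36 = 7 h 31 min; less 30 min break → 7 h 1 min
Thu: 07:14–11:42 = 4 h 28 min; less 30 min break → 3 h 58 min
Fri: 07:14–16:50 = 9 h 36 min; less 30 min break → 9 h 6 min
Total: 3 h 33 min + 7 h 1 min + 3 h 58 min + 9 h 6 min = 23 h 38 min.

23 h 38 min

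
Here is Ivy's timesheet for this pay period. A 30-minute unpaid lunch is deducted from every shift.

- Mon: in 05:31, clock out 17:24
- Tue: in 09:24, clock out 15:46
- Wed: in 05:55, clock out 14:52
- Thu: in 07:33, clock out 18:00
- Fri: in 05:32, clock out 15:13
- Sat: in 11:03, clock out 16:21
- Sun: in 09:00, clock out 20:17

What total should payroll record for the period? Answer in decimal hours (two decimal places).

60.42 hours

Mon: 05:31–17:24 = 11 h 53 min; less 30 min break → 11 h 23 min
Tue: 09:24–15:46 = 6 h 22 min; less 30 min break → 5 h 52 min
Wed: 05:55–14:52 = 8 h 57 min; less 30 min break → 8 h 27 min
Thu: 07:33–18:00 = 10 h 27 min; less 30 min break → 9 h 57 min
Fri: 05:32–15:13 = 9 h 41 min; less 30 min break → 9 h 11 min
Sat: 11:03–16:21 = 5 h 18 min; less 30 min break → 4 h 48 min
Sun: 09:00–20:17 = 11 h 17 min; less 30 min break → 10 h 47 min
Total: 11 h 23 min + 5 h 52 min + 8 h 27 min + 9 h 57 min + 9 h 11 min + 4 h 48 min + 10 h 47 min = 60 h 25 min.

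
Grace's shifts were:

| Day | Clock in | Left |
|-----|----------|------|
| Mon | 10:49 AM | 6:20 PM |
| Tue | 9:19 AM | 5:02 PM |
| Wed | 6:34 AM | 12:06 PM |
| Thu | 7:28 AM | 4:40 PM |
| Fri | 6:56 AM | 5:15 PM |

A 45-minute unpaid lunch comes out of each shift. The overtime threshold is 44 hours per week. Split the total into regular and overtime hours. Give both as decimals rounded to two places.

Mon: 10:49 AM–6:20 PM = 7 h 31 min; less 45 min break → 6 h 46 min
Tue: 9:19 AM–5:02 PM = 7 h 43 min; less 45 min break → 6 h 58 min
Wed: 6:34 AM–12:06 PM = 5 h 32 min; less 45 min break → 4 h 47 min
Thu: 7:28 AM–4:40 PM = 9 h 12 min; less 45 min break → 8 h 27 min
Fri: 6:56 AM–5:15 PM = 10 h 19 min; less 45 min break → 9 h 34 min
Total worked: 36 h 32 min = 36.53 h.
Threshold 44 h → overtime 0 h 0 min, regular 36 h 32 min.

Regular 36.53 hours, overtime 0.00 hours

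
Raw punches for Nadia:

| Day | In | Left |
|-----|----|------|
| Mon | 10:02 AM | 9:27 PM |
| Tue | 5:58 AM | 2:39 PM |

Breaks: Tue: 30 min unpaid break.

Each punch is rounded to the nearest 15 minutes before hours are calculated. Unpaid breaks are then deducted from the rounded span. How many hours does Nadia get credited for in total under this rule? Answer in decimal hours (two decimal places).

19.75 hours

Mon: in 10:02 AM→10:00 AM, out 9:27 PM→9:30 PM; 11 h 30 min
Tue: in 5:58 AM→6:00 AM, out 2:39 PM→2:45 PM; 8 h 45 min − 30 min = 8 h 15 min
Total credited: 19 h 45 min.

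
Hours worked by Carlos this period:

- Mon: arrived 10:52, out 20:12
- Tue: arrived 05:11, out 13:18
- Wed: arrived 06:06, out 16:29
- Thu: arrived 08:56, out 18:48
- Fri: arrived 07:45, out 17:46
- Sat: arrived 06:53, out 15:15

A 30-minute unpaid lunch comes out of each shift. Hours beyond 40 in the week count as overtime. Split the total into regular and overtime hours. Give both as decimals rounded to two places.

Mon: 10:52–20:12 = 9 h 20 min; less 30 min break → 8 h 50 min
Tue: 05:11–13:18 = 8 h 7 min; less 30 min break → 7 h 37 min
Wed: 06:06–16:29 = 10 h 23 min; less 30 min break → 9 h 53 min
Thu: 08:56–18:48 = 9 h 52 min; less 30 min break → 9 h 22 min
Fri: 07:45–17:46 = 10 h 1 min; less 30 min break → 9 h 31 min
Sat: 06:53–15:15 = 8 h 22 min; less 30 min break → 7 h 52 min
Total worked: 53 h 5 min = 53.08 h.
Threshold 40 h → overtime 13 h 5 min, regular 40 h 0 min.

Regular 40.00 hours, overtime 13.08 hours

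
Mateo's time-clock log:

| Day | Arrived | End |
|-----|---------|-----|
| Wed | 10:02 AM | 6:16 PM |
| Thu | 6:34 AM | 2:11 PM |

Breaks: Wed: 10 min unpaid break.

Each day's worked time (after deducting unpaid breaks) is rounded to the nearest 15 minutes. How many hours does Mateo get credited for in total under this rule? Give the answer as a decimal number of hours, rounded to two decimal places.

Wed: 10:02 AM–6:16 PM = 8 h 14 min − 10 min = 8 h 4 min → rounds to 8 h 0 min
Thu: 6:34 AM–2:11 PM = 7 h 37 min → rounds to 7 h 30 min
Total credited: 15 h 30 min.

15.50 hours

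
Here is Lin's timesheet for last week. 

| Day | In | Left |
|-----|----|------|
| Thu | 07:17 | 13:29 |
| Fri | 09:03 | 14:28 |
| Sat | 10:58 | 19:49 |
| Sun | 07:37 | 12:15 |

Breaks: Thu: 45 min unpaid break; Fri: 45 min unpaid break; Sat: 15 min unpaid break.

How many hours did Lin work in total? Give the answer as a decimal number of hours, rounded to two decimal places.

23.35 hours

Thu: 07:17–13:29 = 6 h 12 min; less 45 min break → 5 h 27 min
Fri: 09:03–14:28 = 5 h 25 min; less 45 min break → 4 h 40 min
Sat: 10:58–19:49 = 8 h 51 min; less 15 min break → 8 h 36 min
Sun: 07:37–12:15 = 4 h 38 min
Total: 5 h 27 min + 4 h 40 min + 8 h 36 min + 4 h 38 min = 23 h 21 min.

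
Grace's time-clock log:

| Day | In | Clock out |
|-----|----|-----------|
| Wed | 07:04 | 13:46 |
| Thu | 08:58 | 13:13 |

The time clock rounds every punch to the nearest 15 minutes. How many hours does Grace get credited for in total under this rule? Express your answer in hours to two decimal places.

Wed: in 07:04→07:00, out 13:46→13:45; 6 h 45 min
Thu: in 08:58→09:00, out 13:13→13:15; 4 h 15 min
Total credited: 11 h 0 min.

11.00 hours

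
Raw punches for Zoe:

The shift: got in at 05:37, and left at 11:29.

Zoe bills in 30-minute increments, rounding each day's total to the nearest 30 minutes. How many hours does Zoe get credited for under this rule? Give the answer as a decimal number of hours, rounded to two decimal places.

6.00 hours

The shift: 05:37–11:29 = 5 h 52 min → rounds to 6 h 0 min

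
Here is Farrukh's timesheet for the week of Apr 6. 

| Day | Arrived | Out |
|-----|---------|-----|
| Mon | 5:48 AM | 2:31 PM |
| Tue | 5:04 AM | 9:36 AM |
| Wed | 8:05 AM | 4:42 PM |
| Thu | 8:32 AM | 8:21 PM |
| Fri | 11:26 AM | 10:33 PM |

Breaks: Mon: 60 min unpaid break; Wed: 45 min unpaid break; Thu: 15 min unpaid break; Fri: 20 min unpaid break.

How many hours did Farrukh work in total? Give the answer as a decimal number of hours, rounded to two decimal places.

42.47 hours

Mon: 5:48 AM–2:31 PM = 8 h 43 min; less 60 min break → 7 h 43 min
Tue: 5:04 AM–9:36 AM = 4 h 32 min
Wed: 8:05 AM–4:42 PM = 8 h 37 min; less 45 min break → 7 h 52 min
Thu: 8:32 AM–8:21 PM = 11 h 49 min; less 15 min break → 11 h 34 min
Fri: 11:26 AM–10:33 PM = 11 h 7 min; less 20 min break → 10 h 47 min
Total: 7 h 43 min + 4 h 32 min + 7 h 52 min + 11 h 34 min + 10 h 47 min = 42 h 28 min.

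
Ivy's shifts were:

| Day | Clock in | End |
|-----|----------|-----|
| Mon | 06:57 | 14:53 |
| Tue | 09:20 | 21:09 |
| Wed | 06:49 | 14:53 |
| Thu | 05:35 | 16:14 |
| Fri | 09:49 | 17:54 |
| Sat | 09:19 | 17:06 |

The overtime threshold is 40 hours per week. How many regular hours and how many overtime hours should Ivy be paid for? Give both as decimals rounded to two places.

Regular 40.00 hours, overtime 14.33 hours

Mon: 06:57–14:53 = 7 h 56 min
Tue: 09:20–21:09 = 11 h 49 min
Wed: 06:49–14:53 = 8 h 4 min
Thu: 05:35–16:14 = 10 h 39 min
Fri: 09:49–17:54 = 8 h 5 min
Sat: 09:19–17:06 = 7 h 47 min
Total worked: 54 h 20 min = 54.33 h.
Threshold 40 h → overtime 14 h 20 min, regular 40 h 0 min.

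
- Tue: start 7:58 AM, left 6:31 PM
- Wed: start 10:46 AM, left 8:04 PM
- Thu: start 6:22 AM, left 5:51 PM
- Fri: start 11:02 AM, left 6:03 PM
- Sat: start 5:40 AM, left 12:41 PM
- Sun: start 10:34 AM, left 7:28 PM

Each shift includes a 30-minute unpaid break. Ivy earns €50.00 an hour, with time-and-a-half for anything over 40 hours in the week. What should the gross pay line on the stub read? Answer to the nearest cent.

Tue: 7:58 AM–6:31 PM = 10 h 33 min; less 30 min break → 10 h 3 min
Wed: 10:46 AM–8:04 PM = 9 h 18 min; less 30 min break → 8 h 48 min
Thu: 6:22 AM–5:51 PM = 11 h 29 min; less 30 min break → 10 h 59 min
Fri: 11:02 AM–6:03 PM = 7 h 1 min; less 30 min break → 6 h 31 min
Sat: 5:40 AM–12:41 PM = 7 h 1 min; less 30 min break → 6 h 31 min
Sun: 10:34 AM–7:28 PM = 8 h 54 min; less 30 min break → 8 h 24 min
Total worked: 51 h 16 min = 3076 min.
Regular 40 h 0 min = 2400 min at €50.00/h; overtime 11 h 16 min = 676 min at €75.00/h.
Pay = (2400 × €50.00 + 676 × €75.00) ÷ 60 = €2845.00.

€2845.00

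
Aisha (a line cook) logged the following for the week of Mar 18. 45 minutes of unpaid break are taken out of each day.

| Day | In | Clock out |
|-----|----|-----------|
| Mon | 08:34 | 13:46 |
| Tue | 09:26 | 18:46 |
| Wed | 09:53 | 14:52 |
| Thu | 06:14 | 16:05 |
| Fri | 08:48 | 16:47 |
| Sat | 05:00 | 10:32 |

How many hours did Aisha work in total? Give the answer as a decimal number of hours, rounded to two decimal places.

38.38 hours

Mon: 08:34–13:46 = 5 h 12 min; less 45 min break → 4 h 27 min
Tue: 09:26–18:46 = 9 h 20 min; less 45 min break → 8 h 35 min
Wed: 09:53–14:52 = 4 h 59 min; less 45 min break → 4 h 14 min
Thu: 06:14–16:05 = 9 h 51 min; less 45 min break → 9 h 6 min
Fri: 08:48–16:47 = 7 h 59 min; less 45 min break → 7 h 14 min
Sat: 05:00–10:32 = 5 h 32 min; less 45 min break → 4 h 47 min
Total: 4 h 27 min + 8 h 35 min + 4 h 14 min + 9 h 6 min + 7 h 14 min + 4 h 47 min = 38 h 23 min.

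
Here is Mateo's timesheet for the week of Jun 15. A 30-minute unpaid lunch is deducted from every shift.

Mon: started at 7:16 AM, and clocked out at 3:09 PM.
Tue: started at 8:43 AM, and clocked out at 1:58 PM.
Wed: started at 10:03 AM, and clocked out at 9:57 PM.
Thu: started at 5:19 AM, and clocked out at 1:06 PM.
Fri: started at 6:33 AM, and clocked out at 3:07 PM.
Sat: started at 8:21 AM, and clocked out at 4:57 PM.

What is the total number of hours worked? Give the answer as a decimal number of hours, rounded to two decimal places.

Mon: 7:16 AM–3:09 PM = 7 h 53 min; less 30 min break → 7 h 23 min
Tue: 8:43 AM–1:58 PM = 5 h 15 min; less 30 min break → 4 h 45 min
Wed: 10:03 AM–9:57 PM = 11 h 54 min; less 30 min break → 11 h 24 min
Thu: 5:19 AM–1:06 PM = 7 h 47 min; less 30 min break → 7 h 17 min
Fri: 6:33 AM–3:07 PM = 8 h 34 min; less 30 min break → 8 h 4 min
Sat: 8:21 AM–4:57 PM = 8 h 36 min; less 30 min break → 8 h 6 min
Total: 7 h 23 min + 4 h 45 min + 11 h 24 min + 7 h 17 min + 8 h 4 min + 8 h 6 min = 46 h 59 min.

46.98 hours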